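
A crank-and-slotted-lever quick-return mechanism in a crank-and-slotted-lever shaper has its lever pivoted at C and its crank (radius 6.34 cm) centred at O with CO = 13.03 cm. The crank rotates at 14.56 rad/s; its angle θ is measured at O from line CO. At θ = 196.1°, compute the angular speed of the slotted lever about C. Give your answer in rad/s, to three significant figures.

11.1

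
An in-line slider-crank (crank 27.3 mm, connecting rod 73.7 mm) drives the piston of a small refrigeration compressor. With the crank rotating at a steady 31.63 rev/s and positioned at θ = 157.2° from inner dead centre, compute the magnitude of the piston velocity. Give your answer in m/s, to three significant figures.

ω = 2π·31.6 = 198.7 rad/s
For an in-line slider-crank, x = r cosθ + √(L² − r² sin²θ), so v = −rω sinθ·[1 + r cosθ/√(L² − r² sin²θ)].
With r = 0.0273 m, L = 0.0737 m, θ = 157.2°: √(L² − r² sin²θ) = 0.072937 m.
v = −0.0273·198.7·0.38752·[1 + 0.0273·-0.92186/0.072937] = -1.377 m/s.
|v| = 1.377 m/s.

1.38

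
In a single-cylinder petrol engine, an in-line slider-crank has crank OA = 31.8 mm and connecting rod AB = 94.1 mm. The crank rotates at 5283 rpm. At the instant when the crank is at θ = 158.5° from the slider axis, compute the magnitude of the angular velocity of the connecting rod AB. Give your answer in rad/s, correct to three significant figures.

ω = 553.2 rad/s (converted from 5283 rpm).
The rod makes angle φ with the slider axis where L sinφ = r sinθ; differentiating, L cosφ·φ̇ = r ω cosθ.
L cosφ = √(L² − r² sin²θ) = 0.093375 m.
|ω_rod| = r ω |cosθ| / √(L² − r² sin²θ) = 0.0318·553.2·0.93042/0.093375 = 175.3 rad/s.

175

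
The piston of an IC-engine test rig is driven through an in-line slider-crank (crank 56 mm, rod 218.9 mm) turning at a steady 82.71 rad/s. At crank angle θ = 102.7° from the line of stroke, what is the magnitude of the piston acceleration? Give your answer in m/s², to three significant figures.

175

ω = 82.71 rad/s
x(θ) = r cosθ + √(L² − r² sin²θ); with ω constant, a = ω²·d²x/dθ².
d²x/dθ² = −r cosθ − r²(cos2θ)/√u − r⁴ sin²2θ/(4u^{3/2}),  u = L² − r² sin²θ = 0.0449328 m².
Substituting r = 0.056 m, L = 0.2189 m, θ = 102.7°: d²x/dθ² = +0.025628 m.
a = ω²·d²x/dθ² = (82.71)²·(+0.025628) = +175.32 m/s²;  |a| = 175.32 m/s².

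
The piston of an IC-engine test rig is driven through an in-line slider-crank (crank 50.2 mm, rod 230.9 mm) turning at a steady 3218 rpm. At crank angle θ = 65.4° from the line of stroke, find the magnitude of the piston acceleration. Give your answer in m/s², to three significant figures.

1560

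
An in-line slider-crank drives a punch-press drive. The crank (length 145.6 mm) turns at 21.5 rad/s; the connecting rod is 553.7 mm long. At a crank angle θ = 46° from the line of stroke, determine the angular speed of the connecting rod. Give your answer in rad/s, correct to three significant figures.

ω = 21.5 rad/s
The rod makes angle φ with the slider axis where L sinφ = r sinθ; differentiating, L cosφ·φ̇ = r ω cosθ.
L cosφ = √(L² − r² sin²θ) = 0.5437 m.
|ω_rod| = r ω |cosθ| / √(L² − r² sin²θ) = 0.1456·21.5·0.69466/0.5437 = 3.9995 rad/s.

4.00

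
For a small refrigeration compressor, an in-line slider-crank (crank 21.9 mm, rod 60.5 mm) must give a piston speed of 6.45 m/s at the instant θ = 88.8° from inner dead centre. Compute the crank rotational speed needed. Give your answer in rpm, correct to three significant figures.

For an in-line slider-crank, |v_piston| = rω|sinθ|·[1 + r cosθ/√(L² − r² sin²θ)].
With r = 0.0219 m, L = 0.0605 m, θ = 88.8°: the bracketed kinematic factor |dx/dθ| = 0.022073 m.
ω = v/|dx/dθ| = 6.45/0.022073 = 292.21 rad/s.
N = 60ω/(2π) = 2790.4 rpm.

2790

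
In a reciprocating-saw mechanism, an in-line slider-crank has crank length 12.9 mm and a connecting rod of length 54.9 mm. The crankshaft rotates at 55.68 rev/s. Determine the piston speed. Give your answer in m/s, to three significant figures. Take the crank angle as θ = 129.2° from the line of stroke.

2.97

ω = 2π·55.7 = 349.8 rad/s
For an in-line slider-crank, x = r cosθ + √(L² − r² sin²θ), so v = −rω sinθ·[1 + r cosθ/√(L² − r² sin²θ)].
With r = 0.0129 m, L = 0.0549 m, θ = 129.2°: √(L² − r² sin²θ) = 0.053982 m.
v = −0.0129·349.8·0.77494·[1 + 0.0129·-0.63203/0.053982] = -2.9691 m/s.
|v| = 2.9691 m/s.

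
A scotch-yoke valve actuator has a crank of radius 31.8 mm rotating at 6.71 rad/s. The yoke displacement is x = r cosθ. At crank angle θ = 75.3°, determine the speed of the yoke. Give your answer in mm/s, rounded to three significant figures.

206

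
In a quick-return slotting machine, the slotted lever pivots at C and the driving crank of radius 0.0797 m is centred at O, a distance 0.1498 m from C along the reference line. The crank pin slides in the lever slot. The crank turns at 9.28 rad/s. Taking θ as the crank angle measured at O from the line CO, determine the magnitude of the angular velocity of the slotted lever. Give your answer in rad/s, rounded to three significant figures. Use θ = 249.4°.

0.979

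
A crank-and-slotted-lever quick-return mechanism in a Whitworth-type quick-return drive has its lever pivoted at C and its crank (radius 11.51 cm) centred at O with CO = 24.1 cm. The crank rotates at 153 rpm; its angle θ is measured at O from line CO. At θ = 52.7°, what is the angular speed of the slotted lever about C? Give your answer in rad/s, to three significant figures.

4.59

ω = 16.02 rad/s (from 153 rpm).
Crank pin A relative to C: A = (d + r cosθ, r sinθ); lever angle φ = atan2(r sinθ, d + r cosθ).
Differentiating tanφ: φ̇ = rω(d cosθ + r)/(d² + r² + 2dr cosθ).
d² + r² + 2dr cosθ = |CA|² = 0.104948 m²;  d cosθ + r = +0.26114 m.
|ω_lever| = |0.1151·16.02·+0.26114| / 0.104948 = 4.5888 rad/s.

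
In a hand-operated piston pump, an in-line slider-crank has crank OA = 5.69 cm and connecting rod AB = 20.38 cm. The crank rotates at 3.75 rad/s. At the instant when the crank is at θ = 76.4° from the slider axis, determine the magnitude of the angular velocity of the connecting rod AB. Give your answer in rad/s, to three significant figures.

0.256

ω = 3.75 rad/s
The rod makes angle φ with the slider axis where L sinφ = r sinθ; differentiating, L cosφ·φ̇ = r ω cosθ.
L cosφ = √(L² − r² sin²θ) = 0.19615 m.
|ω_rod| = r ω |cosθ| / √(L² − r² sin²θ) = 0.0569·3.75·0.23514/0.19615 = 0.25579 rad/s.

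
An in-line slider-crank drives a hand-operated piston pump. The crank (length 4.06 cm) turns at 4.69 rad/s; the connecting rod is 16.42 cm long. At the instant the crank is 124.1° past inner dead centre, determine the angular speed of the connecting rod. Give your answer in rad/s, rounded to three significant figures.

0.664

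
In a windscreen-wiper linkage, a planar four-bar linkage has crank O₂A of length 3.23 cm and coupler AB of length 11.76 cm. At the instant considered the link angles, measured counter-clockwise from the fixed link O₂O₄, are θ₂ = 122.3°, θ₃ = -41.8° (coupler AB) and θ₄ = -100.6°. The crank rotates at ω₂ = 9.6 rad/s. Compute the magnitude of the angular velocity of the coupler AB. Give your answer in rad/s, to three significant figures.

ω₂ = 9.6 rad/s
Differentiating the loop-closure r₂e^{iθ₂}+r₃e^{iθ₃}=r₁+r₄e^{iθ₄} gives r₂ω₂e^{iθ₂}+r₃ω₃e^{iθ₃}=r₄ω₄e^{iθ₄}.
Eliminating the other unknown: ω₃ = r₂ω₂ sin(θ₄−θ₂) / [r₃ sin(θ₃−θ₄)].
Numerator sine = +0.68072; denominator sine = +0.85536.
Result = 0.0323·9.6·(+0.68072) / (0.1176·(+0.85536)) = +2.0984 rad/s; magnitude 2.0984 rad/s.

2.10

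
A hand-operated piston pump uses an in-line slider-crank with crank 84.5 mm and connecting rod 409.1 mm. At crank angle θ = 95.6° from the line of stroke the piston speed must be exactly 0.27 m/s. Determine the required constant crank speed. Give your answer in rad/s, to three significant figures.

For an in-line slider-crank, |v_piston| = rω|sinθ|·[1 + r cosθ/√(L² − r² sin²θ)].
With r = 0.0845 m, L = 0.4091 m, θ = 95.6°: the bracketed kinematic factor |dx/dθ| = 0.082365 m.
ω = v/|dx/dθ| = 0.27/0.082365 = 3.2781 rad/s.

3.28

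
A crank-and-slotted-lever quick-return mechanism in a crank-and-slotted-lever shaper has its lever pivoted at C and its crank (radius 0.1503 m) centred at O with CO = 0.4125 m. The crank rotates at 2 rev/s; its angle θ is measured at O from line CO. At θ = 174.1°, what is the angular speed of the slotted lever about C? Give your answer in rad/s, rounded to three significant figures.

ω = 12.57 rad/s (from 2 rev/s).
Crank pin A relative to C: A = (d + r cosθ, r sinθ); lever angle φ = atan2(r sinθ, d + r cosθ).
Differentiating tanφ: φ̇ = rω(d cosθ + r)/(d² + r² + 2dr cosθ).
d² + r² + 2dr cosθ = |CA|² = 0.0694057 m²;  d cosθ + r = -0.26001 m.
|ω_lever| = |0.1503·12.57·-0.26001| / 0.0694057 = 7.0757 rad/s.

7.08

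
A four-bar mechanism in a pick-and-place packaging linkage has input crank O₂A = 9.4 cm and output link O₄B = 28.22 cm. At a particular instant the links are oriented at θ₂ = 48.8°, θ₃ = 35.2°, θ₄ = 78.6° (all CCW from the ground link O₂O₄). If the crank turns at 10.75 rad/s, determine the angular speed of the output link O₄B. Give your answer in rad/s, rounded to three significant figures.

1.23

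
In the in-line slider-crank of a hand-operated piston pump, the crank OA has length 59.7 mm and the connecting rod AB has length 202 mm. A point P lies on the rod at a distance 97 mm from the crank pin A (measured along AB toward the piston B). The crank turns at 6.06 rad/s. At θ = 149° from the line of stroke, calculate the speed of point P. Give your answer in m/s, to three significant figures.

0.230

ω = 6.06 rad/s.  Crank-pin speed |V_A| = rω = 0.36178 m/s, perpendicular to OA.
Rod angle: sinφ = −(r/L) sinθ ⇒ φ = -8.755°; ω_rod = −rω cosθ/√(L²−r²sin²θ) = +1.5533 rad/s.
V_P = V_A + ω_rod × AP, with AP = 0.097 m along the rod.
Components: V_Px = −rω sinθ − a·ω_rod·sinφ = -0.1634 m/s;  V_Py = rω cosθ + a·ω_rod·cosφ = -0.16119 m/s.
|V_P| = √(V_Px² + V_Py²) = 0.22953 m/s.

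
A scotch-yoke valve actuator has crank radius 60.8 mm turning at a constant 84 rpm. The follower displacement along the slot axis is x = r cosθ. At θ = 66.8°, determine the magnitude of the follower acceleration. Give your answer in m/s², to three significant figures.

1.85

ω = 8.796 rad/s (from 84 rpm).
x = r cosθ ⇒ ẍ = −rω² cosθ (ω constant).
|a| = rω²|cosθ| = 0.0608·(8.796)²·|cos 66.8°| = 1.8533 m/s².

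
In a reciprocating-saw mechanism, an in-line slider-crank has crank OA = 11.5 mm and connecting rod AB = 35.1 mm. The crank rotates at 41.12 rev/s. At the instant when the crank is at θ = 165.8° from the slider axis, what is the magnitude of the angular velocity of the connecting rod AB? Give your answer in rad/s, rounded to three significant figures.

82.3

ω = 258.4 rad/s (converted from 41.12 rev/s).
The rod makes angle φ with the slider axis where L sinφ = r sinθ; differentiating, L cosφ·φ̇ = r ω cosθ.
L cosφ = √(L² − r² sin²θ) = 0.034986 m.
|ω_rod| = r ω |cosθ| / √(L² − r² sin²θ) = 0.0115·258.4·0.96945/0.034986 = 82.329 rad/s.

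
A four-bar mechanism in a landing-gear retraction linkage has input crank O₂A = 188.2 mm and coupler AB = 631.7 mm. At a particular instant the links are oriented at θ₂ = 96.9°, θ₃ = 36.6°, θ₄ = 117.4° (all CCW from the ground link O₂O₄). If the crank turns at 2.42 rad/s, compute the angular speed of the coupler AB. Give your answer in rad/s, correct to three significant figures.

0.256

ω₂ = 2.42 rad/s
Differentiating the loop-closure r₂e^{iθ₂}+r₃e^{iθ₃}=r₁+r₄e^{iθ₄} gives r₂ω₂e^{iθ₂}+r₃ω₃e^{iθ₃}=r₄ω₄e^{iθ₄}.
Eliminating the other unknown: ω₃ = r₂ω₂ sin(θ₄−θ₂) / [r₃ sin(θ₃−θ₄)].
Numerator sine = +0.35021; denominator sine = -0.98714.
Result = 0.1882·2.42·(+0.35021) / (0.6317·(-0.98714)) = -0.25578 rad/s; magnitude 0.25578 rad/s.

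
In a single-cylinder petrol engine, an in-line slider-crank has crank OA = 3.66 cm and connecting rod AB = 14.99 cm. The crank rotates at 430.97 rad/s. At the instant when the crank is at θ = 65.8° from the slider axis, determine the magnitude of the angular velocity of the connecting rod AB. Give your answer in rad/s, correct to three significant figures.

44.2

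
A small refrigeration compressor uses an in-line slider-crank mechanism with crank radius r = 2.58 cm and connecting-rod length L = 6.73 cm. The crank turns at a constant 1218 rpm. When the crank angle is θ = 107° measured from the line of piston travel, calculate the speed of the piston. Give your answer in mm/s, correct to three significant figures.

ω = 2π·1218/60 = 127.5 rad/s
For an in-line slider-crank, x = r cosθ + √(L² − r² sin²θ), so v = −rω sinθ·[1 + r cosθ/√(L² − r² sin²θ)].
With r = 0.0258 m, L = 0.0673 m, θ = 107°: √(L² − r² sin²θ) = 0.062614 m.
v = −0.0258·127.5·0.95630·[1 + 0.0258·-0.29237/0.062614] = -2.7678 m/s.
|v| = 2.7678 m/s = 2767.8 mm/s.

2770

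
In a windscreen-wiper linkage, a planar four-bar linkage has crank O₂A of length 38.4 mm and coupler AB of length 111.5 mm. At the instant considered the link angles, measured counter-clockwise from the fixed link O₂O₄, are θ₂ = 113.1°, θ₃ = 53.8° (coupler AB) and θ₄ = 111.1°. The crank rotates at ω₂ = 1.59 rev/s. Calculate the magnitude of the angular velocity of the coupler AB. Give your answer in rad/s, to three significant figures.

0.143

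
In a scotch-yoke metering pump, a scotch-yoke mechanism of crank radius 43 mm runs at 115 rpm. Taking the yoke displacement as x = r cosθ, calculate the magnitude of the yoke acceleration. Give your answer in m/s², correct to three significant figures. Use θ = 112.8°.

ω = 12.04 rad/s (from 115 rpm).
x = r cosθ ⇒ ẍ = −rω² cosθ (ω constant).
|a| = rω²|cosθ| = 0.043·(12.04)²·|cos 112.8°| = 2.4166 m/s².

2.42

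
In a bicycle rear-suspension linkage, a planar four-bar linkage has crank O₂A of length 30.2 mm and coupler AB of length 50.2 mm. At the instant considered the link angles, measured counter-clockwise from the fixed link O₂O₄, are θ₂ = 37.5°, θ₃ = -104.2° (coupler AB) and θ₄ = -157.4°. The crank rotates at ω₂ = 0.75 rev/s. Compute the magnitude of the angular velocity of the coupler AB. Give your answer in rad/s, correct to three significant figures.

0.910

ω₂ = 4.712 rad/s (from 0.75 rev/s).
Differentiating the loop-closure r₂e^{iθ₂}+r₃e^{iθ₃}=r₁+r₄e^{iθ₄} gives r₂ω₂e^{iθ₂}+r₃ω₃e^{iθ₃}=r₄ω₄e^{iθ₄}.
Eliminating the other unknown: ω₃ = r₂ω₂ sin(θ₄−θ₂) / [r₃ sin(θ₃−θ₄)].
Numerator sine = +0.25713; denominator sine = +0.80073.
Result = 0.0302·4.712·(+0.25713) / (0.0502·(+0.80073)) = +0.91036 rad/s; magnitude 0.91036 rad/s.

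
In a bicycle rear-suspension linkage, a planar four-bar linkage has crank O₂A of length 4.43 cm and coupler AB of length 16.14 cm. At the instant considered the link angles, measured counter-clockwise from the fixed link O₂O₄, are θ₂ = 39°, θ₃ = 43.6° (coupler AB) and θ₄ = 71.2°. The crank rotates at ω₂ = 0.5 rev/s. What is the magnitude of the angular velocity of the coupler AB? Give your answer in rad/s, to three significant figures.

ω₂ = 3.142 rad/s (from 0.5 rev/s).
Differentiating the loop-closure r₂e^{iθ₂}+r₃e^{iθ₃}=r₁+r₄e^{iθ₄} gives r₂ω₂e^{iθ₂}+r₃ω₃e^{iθ₃}=r₄ω₄e^{iθ₄}.
Eliminating the other unknown: ω₃ = r₂ω₂ sin(θ₄−θ₂) / [r₃ sin(θ₃−θ₄)].
Numerator sine = +0.53288; denominator sine = -0.46330.
Result = 0.0443·3.142·(+0.53288) / (0.1614·(-0.46330)) = -0.99179 rad/s; magnitude 0.99179 rad/s.

0.992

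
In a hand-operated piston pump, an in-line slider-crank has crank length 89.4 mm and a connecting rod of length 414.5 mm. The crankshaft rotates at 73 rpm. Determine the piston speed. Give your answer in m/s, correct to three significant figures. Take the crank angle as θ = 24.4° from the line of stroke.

ω = 2π·73/60 = 7.645 rad/s
For an in-line slider-crank, x = r cosθ + √(L² − r² sin²θ), so v = −rω sinθ·[1 + r cosθ/√(L² − r² sin²θ)].
With r = 0.0894 m, L = 0.4145 m, θ = 24.4°: √(L² − r² sin²θ) = 0.41285 m.
v = −0.0894·7.645·0.41310·[1 + 0.0894·0.91068/0.41285] = -0.338 m/s.
|v| = 0.338 m/s.

0.338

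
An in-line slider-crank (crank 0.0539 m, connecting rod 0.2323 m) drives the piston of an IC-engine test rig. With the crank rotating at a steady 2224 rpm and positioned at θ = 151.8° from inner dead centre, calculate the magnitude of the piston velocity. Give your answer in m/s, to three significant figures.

4.71

ω = 2π·2224/60 = 232.9 rad/s
For an in-line slider-crank, x = r cosθ + √(L² − r² sin²θ), so v = −rω sinθ·[1 + r cosθ/√(L² − r² sin²θ)].
With r = 0.0539 m, L = 0.2323 m, θ = 151.8°: √(L² − r² sin²θ) = 0.2309 m.
v = −0.0539·232.9·0.47255·[1 + 0.0539·-0.88130/0.2309] = -4.7116 m/s.
|v| = 4.7116 m/s.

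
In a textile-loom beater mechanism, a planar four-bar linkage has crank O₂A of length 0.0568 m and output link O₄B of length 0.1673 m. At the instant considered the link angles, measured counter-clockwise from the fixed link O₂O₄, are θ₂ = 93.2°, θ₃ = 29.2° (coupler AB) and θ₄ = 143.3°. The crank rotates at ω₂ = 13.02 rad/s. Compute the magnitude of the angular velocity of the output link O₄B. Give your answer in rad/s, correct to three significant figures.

4.35

ω₂ = 13.02 rad/s
Differentiating the loop-closure r₂e^{iθ₂}+r₃e^{iθ₃}=r₁+r₄e^{iθ₄} gives r₂ω₂e^{iθ₂}+r₃ω₃e^{iθ₃}=r₄ω₄e^{iθ₄}.
Eliminating the other unknown: ω₄ = r₂ω₂ sin(θ₂−θ₃) / [r₄ sin(θ₄−θ₃)].
Numerator sine = +0.89879; denominator sine = +0.91283.
Result = 0.0568·13.02·(+0.89879) / (0.1673·(+0.91283)) = +4.3524 rad/s; magnitude 4.3524 rad/s.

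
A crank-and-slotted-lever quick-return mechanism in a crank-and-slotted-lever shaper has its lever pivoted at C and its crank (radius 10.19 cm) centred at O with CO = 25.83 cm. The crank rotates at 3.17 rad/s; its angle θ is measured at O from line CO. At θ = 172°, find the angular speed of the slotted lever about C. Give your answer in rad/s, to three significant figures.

ω = 3.17 rad/s
Crank pin A relative to C: A = (d + r cosθ, r sinθ); lever angle φ = atan2(r sinθ, d + r cosθ).
Differentiating tanφ: φ̇ = rω(d cosθ + r)/(d² + r² + 2dr cosθ).
d² + r² + 2dr cosθ = |CA|² = 0.0249733 m²;  d cosθ + r = -0.15389 m.
|ω_lever| = |0.1019·3.17·-0.15389| / 0.0249733 = 1.9905 rad/s.

1.99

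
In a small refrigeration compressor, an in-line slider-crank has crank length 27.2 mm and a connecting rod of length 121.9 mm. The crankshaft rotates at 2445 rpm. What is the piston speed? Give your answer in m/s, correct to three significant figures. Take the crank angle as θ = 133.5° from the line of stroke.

4.27

ω = 2π·2445/60 = 256 rad/s
For an in-line slider-crank, x = r cosθ + √(L² − r² sin²θ), so v = −rω sinθ·[1 + r cosθ/√(L² − r² sin²θ)].
With r = 0.0272 m, L = 0.1219 m, θ = 133.5°: √(L² − r² sin²θ) = 0.12029 m.
v = −0.0272·256·0.72537·[1 + 0.0272·-0.68835/0.12029] = -4.2654 m/s.
|v| = 4.2654 m/s.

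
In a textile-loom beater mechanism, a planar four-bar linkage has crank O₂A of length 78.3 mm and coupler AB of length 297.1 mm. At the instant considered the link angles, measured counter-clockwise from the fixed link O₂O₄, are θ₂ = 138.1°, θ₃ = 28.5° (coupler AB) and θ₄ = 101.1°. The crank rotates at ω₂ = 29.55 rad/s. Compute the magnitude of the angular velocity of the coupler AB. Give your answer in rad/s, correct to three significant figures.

ω₂ = 29.55 rad/s
Differentiating the loop-closure r₂e^{iθ₂}+r₃e^{iθ₃}=r₁+r₄e^{iθ₄} gives r₂ω₂e^{iθ₂}+r₃ω₃e^{iθ₃}=r₄ω₄e^{iθ₄}.
Eliminating the other unknown: ω₃ = r₂ω₂ sin(θ₄−θ₂) / [r₃ sin(θ₃−θ₄)].
Numerator sine = -0.60182; denominator sine = -0.95424.
Result = 0.0783·29.55·(-0.60182) / (0.2971·(-0.95424)) = +4.9116 rad/s; magnitude 4.9116 rad/s.

4.91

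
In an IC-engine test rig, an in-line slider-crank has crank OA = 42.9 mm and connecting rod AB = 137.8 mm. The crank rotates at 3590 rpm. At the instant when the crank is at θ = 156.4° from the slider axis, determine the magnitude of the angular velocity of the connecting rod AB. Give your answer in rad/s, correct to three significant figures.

ω = 375.9 rad/s (converted from 3590 rpm).
The rod makes angle φ with the slider axis where L sinφ = r sinθ; differentiating, L cosφ·φ̇ = r ω cosθ.
L cosφ = √(L² − r² sin²θ) = 0.13673 m.
|ω_rod| = r ω |cosθ| / √(L² − r² sin²θ) = 0.0429·375.9·0.91636/0.13673 = 108.09 rad/s.

108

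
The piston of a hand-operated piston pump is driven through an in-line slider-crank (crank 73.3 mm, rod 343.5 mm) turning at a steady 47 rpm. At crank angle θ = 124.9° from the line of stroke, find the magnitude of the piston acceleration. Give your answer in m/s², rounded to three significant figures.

ω = 2π·47/60 = 4.922 rad/s
x(θ) = r cosθ + √(L² − r² sin²θ); with ω constant, a = ω²·d²x/dθ².
d²x/dθ² = −r cosθ − r²(cos2θ)/√u − r⁴ sin²2θ/(4u^{3/2}),  u = L² − r² sin²θ = 0.114378 m².
Substituting r = 0.0733 m, L = 0.3435 m, θ = 124.9°: d²x/dθ² = +0.04726 m.
a = ω²·d²x/dθ² = (4.922)²·(+0.04726) = +1.1448 m/s²;  |a| = 1.1448 m/s².

1.14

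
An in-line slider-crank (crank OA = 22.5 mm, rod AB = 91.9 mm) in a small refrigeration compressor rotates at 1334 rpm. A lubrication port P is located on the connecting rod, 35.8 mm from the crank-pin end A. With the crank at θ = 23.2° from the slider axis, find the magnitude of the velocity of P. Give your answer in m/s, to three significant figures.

2.22

ω = 139.7 rad/s.  Crank-pin speed |V_A| = rω = 3.1432 m/s, perpendicular to OA.
Rod angle: sinφ = −(r/L) sinθ ⇒ φ = -5.535°; ω_rod = −rω cosθ/√(L²−r²sin²θ) = -31.584 rad/s.
V_P = V_A + ω_rod × AP, with AP = 0.0358 m along the rod.
Components: V_Px = −rω sinθ − a·ω_rod·sinφ = -1.3473 m/s;  V_Py = rω cosθ + a·ω_rod·cosφ = +1.7636 m/s.
|V_P| = √(V_Px² + V_Py²) = 2.2193 m/s.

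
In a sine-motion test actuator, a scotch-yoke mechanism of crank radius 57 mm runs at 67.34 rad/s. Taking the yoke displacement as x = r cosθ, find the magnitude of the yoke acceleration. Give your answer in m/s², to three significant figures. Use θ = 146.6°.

ω = 67.34 rad/s
x = r cosθ ⇒ ẍ = −rω² cosθ (ω constant).
|a| = rω²|cosθ| = 0.057·(67.34)²·|cos 146.6°| = 215.79 m/s².

216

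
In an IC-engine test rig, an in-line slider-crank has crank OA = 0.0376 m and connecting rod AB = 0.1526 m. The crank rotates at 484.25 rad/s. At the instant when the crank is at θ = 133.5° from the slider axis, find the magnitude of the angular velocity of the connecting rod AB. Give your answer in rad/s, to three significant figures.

83.5

ω = 484.2 rad/s
The rod makes angle φ with the slider axis where L sinφ = r sinθ; differentiating, L cosφ·φ̇ = r ω cosθ.
L cosφ = √(L² − r² sin²θ) = 0.15014 m.
|ω_rod| = r ω |cosθ| / √(L² − r² sin²θ) = 0.0376·484.2·0.68835/0.15014 = 83.477 rad/s.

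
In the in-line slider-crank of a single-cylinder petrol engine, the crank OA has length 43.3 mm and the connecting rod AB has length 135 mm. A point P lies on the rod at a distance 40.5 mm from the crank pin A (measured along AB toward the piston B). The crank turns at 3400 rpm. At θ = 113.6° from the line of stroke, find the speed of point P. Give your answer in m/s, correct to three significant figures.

ω = 356 rad/s.  Crank-pin speed |V_A| = rω = 15.417 m/s, perpendicular to OA.
Rod angle: sinφ = −(r/L) sinθ ⇒ φ = -17.092°; ω_rod = −rω cosθ/√(L²−r²sin²θ) = +47.832 rad/s.
V_P = V_A + ω_rod × AP, with AP = 0.0405 m along the rod.
Components: V_Px = −rω sinθ − a·ω_rod·sinφ = -13.558 m/s;  V_Py = rω cosθ + a·ω_rod·cosφ = -4.3205 m/s.
|V_P| = √(V_Px² + V_Py²) = 14.23 m/s.

14.2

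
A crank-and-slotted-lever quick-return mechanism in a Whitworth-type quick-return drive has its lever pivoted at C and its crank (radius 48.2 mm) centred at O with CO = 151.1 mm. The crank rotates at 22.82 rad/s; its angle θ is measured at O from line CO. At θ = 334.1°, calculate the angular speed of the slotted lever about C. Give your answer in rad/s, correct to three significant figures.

ω = 22.82 rad/s
Crank pin A relative to C: A = (d + r cosθ, r sinθ); lever angle φ = atan2(r sinθ, d + r cosθ).
Differentiating tanφ: φ̇ = rω(d cosθ + r)/(d² + r² + 2dr cosθ).
d² + r² + 2dr cosθ = |CA|² = 0.0382574 m²;  d cosθ + r = +0.18412 m.
|ω_lever| = |0.0482·22.82·+0.18412| / 0.0382574 = 5.2936 rad/s.

5.29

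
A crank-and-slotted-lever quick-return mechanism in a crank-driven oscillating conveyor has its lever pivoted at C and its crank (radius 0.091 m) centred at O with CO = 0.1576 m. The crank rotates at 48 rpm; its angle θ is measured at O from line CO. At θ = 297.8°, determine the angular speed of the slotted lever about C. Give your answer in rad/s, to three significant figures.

1.62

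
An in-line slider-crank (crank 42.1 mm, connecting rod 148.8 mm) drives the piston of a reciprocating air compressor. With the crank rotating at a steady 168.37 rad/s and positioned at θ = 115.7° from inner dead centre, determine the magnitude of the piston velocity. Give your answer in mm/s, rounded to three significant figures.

5580

ω = 168.4 rad/s
For an in-line slider-crank, x = r cosθ + √(L² − r² sin²θ), so v = −rω sinθ·[1 + r cosθ/√(L² − r² sin²θ)].
With r = 0.0421 m, L = 0.1488 m, θ = 115.7°: √(L² − r² sin²θ) = 0.14388 m.
v = −0.0421·168.4·0.90108·[1 + 0.0421·-0.43366/0.14388] = -5.5767 m/s.
|v| = 5.5767 m/s = 5576.7 mm/s.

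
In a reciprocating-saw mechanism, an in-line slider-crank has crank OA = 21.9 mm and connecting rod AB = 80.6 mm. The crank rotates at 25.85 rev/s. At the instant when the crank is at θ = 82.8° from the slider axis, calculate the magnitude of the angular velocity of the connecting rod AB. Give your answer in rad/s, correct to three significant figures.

5.74

ω = 162.4 rad/s (converted from 25.85 rev/s).
The rod makes angle φ with the slider axis where L sinφ = r sinθ; differentiating, L cosφ·φ̇ = r ω cosθ.
L cosφ = √(L² − r² sin²θ) = 0.077616 m.
|ω_rod| = r ω |cosθ| / √(L² − r² sin²θ) = 0.0219·162.4·0.12533/0.077616 = 5.7438 rad/s.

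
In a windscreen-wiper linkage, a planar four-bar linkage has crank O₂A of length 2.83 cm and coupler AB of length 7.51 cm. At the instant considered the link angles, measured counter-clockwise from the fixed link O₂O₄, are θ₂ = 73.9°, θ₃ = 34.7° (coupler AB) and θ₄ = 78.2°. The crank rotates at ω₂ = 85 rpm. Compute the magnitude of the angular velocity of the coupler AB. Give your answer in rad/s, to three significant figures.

0.365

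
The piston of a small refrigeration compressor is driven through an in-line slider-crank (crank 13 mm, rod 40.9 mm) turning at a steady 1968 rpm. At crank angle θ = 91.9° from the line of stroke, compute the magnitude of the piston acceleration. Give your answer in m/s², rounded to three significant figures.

203

ω = 2π·1968/60 = 206.1 rad/s
x(θ) = r cosθ + √(L² − r² sin²θ); with ω constant, a = ω²·d²x/dθ².
d²x/dθ² = −r cosθ − r²(cos2θ)/√u − r⁴ sin²2θ/(4u^{3/2}),  u = L² − r² sin²θ = 0.001504 m².
Substituting r = 0.013 m, L = 0.0409 m, θ = 91.9°: d²x/dθ² = +0.0047787 m.
a = ω²·d²x/dθ² = (206.1)²·(+0.0047787) = +202.96 m/s²;  |a| = 202.96 m/s².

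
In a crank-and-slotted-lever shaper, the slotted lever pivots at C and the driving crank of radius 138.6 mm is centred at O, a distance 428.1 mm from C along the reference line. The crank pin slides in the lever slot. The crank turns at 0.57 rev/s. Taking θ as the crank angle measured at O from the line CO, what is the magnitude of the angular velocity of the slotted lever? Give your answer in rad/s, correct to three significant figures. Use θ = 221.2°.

0.805

ω = 3.581 rad/s (from 0.57 rev/s).
Crank pin A relative to C: A = (d + r cosθ, r sinθ); lever angle φ = atan2(r sinθ, d + r cosθ).
Differentiating tanφ: φ̇ = rω(d cosθ + r)/(d² + r² + 2dr cosθ).
d² + r² + 2dr cosθ = |CA|² = 0.113191 m²;  d cosθ + r = -0.18351 m.
|ω_lever| = |0.1386·3.581·-0.18351| / 0.113191 = 0.80475 rad/s.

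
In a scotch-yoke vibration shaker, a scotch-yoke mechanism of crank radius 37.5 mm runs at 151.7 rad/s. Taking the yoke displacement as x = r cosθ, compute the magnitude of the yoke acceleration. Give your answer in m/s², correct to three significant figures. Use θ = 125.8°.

ω = 151.7 rad/s
x = r cosθ ⇒ ẍ = −rω² cosθ (ω constant).
|a| = rω²|cosθ| = 0.0375·(151.7)²·|cos 125.8°| = 504.81 m/s².

505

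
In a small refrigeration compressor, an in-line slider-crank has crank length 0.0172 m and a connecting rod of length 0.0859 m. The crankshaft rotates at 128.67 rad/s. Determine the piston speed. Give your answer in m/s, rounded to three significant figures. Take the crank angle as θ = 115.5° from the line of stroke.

ω = 128.7 rad/s
For an in-line slider-crank, x = r cosθ + √(L² − r² sin²θ), so v = −rω sinθ·[1 + r cosθ/√(L² − r² sin²θ)].
With r = 0.0172 m, L = 0.0859 m, θ = 115.5°: √(L² − r² sin²θ) = 0.084486 m.
v = −0.0172·128.7·0.90259·[1 + 0.0172·-0.43051/0.084486] = -1.8225 m/s.
|v| = 1.8225 m/s.

1.82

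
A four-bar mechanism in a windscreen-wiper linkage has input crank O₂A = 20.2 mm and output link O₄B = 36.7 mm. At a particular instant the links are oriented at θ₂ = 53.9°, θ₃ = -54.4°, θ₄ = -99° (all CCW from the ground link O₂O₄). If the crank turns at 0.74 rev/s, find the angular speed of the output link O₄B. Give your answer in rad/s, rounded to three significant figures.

ω₂ = 4.65 rad/s (from 0.74 rev/s).
Differentiating the loop-closure r₂e^{iθ₂}+r₃e^{iθ₃}=r₁+r₄e^{iθ₄} gives r₂ω₂e^{iθ₂}+r₃ω₃e^{iθ₃}=r₄ω₄e^{iθ₄}.
Eliminating the other unknown: ω₄ = r₂ω₂ sin(θ₂−θ₃) / [r₄ sin(θ₄−θ₃)].
Numerator sine = +0.94943; denominator sine = -0.70215.
Result = 0.0202·4.65·(+0.94943) / (0.0367·(-0.70215)) = -3.4604 rad/s; magnitude 3.4604 rad/s.

3.46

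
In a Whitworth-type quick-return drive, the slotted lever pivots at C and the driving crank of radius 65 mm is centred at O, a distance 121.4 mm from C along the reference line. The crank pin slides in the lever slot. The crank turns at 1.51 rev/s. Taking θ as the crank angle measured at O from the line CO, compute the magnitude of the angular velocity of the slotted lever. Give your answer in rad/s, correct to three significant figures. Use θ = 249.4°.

ω = 9.488 rad/s (from 1.51 rev/s).
Crank pin A relative to C: A = (d + r cosθ, r sinθ); lever angle φ = atan2(r sinθ, d + r cosθ).
Differentiating tanφ: φ̇ = rω(d cosθ + r)/(d² + r² + 2dr cosθ).
d² + r² + 2dr cosθ = |CA|² = 0.0134102 m²;  d cosθ + r = +0.022286 m.
|ω_lever| = |0.065·9.488·+0.022286| / 0.0134102 = 1.0249 rad/s.

1.02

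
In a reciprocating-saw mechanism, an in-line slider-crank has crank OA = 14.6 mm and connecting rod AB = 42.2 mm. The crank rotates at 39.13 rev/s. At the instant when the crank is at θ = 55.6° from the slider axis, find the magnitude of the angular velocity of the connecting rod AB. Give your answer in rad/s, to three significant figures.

50.1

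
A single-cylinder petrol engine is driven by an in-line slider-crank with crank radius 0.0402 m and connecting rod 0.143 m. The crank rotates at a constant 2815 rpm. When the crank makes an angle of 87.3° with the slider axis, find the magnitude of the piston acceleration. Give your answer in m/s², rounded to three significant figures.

854

ω = 2π·2815/60 = 294.8 rad/s
x(θ) = r cosθ + √(L² − r² sin²θ); with ω constant, a = ω²·d²x/dθ².
d²x/dθ² = −r cosθ − r²(cos2θ)/√u − r⁴ sin²2θ/(4u^{3/2}),  u = L² − r² sin²θ = 0.0188365 m².
Substituting r = 0.0402 m, L = 0.143 m, θ = 87.3°: d²x/dθ² = +0.0098266 m.
a = ω²·d²x/dθ² = (294.8)²·(+0.0098266) = +853.92 m/s²;  |a| = 853.92 m/s².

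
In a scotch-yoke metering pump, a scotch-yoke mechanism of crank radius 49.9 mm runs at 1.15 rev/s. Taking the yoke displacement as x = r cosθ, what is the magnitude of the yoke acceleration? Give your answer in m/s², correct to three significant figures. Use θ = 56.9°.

1.42

ω = 7.226 rad/s (from 1.15 rev/s).
x = r cosθ ⇒ ẍ = −rω² cosθ (ω constant).
|a| = rω²|cosθ| = 0.0499·(7.226)²·|cos 56.9°| = 1.4228 m/s².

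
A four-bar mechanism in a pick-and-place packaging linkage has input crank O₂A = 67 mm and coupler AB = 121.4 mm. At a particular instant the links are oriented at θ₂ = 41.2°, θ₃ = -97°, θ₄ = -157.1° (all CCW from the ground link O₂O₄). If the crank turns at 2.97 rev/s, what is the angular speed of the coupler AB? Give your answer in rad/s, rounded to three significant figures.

ω₂ = 18.66 rad/s (from 2.97 rev/s).
Differentiating the loop-closure r₂e^{iθ₂}+r₃e^{iθ₃}=r₁+r₄e^{iθ₄} gives r₂ω₂e^{iθ₂}+r₃ω₃e^{iθ₃}=r₄ω₄e^{iθ₄}.
Eliminating the other unknown: ω₃ = r₂ω₂ sin(θ₄−θ₂) / [r₃ sin(θ₃−θ₄)].
Numerator sine = +0.31399; denominator sine = +0.86690.
Result = 0.067·18.66·(+0.31399) / (0.1214·(+0.86690)) = +3.7303 rad/s; magnitude 3.7303 rad/s.

3.73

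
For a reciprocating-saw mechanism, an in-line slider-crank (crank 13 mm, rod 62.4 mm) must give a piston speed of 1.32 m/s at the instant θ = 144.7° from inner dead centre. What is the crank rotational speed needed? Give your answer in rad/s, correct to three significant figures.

For an in-line slider-crank, |v_piston| = rω|sinθ|·[1 + r cosθ/√(L² − r² sin²θ)].
With r = 0.013 m, L = 0.0624 m, θ = 144.7°: the bracketed kinematic factor |dx/dθ| = 0.0062255 m.
ω = v/|dx/dθ| = 1.32/0.0062255 = 212.03 rad/s.

212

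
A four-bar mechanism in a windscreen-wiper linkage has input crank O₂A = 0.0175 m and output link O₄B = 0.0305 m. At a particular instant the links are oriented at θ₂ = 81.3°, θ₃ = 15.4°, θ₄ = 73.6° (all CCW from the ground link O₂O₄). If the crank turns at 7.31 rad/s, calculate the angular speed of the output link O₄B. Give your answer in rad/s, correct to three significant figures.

4.50

ω₂ = 7.31 rad/s
Differentiating the loop-closure r₂e^{iθ₂}+r₃e^{iθ₃}=r₁+r₄e^{iθ₄} gives r₂ω₂e^{iθ₂}+r₃ω₃e^{iθ₃}=r₄ω₄e^{iθ₄}.
Eliminating the other unknown: ω₄ = r₂ω₂ sin(θ₂−θ₃) / [r₄ sin(θ₄−θ₃)].
Numerator sine = +0.91283; denominator sine = +0.84989.
Result = 0.0175·7.31·(+0.91283) / (0.0305·(+0.84989)) = +4.5049 rad/s; magnitude 4.5049 rad/s.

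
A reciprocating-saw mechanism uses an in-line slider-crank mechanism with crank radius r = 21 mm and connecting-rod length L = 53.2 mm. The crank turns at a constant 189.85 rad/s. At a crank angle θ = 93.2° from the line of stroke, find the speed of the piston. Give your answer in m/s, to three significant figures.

3.89

ω = 189.8 rad/s
For an in-line slider-crank, x = r cosθ + √(L² − r² sin²θ), so v = −rω sinθ·[1 + r cosθ/√(L² − r² sin²θ)].
With r = 0.021 m, L = 0.0532 m, θ = 93.2°: √(L² − r² sin²θ) = 0.048894 m.
v = −0.021·189.8·0.99844·[1 + 0.021·-0.05582/0.048894] = -3.8852 m/s.
|v| = 3.8852 m/s.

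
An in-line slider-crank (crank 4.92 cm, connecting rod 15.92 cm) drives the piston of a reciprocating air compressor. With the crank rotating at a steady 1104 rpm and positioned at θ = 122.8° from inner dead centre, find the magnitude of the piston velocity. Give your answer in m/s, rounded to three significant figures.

3.95

ω = 2π·1104/60 = 115.6 rad/s
For an in-line slider-crank, x = r cosθ + √(L² − r² sin²θ), so v = −rω sinθ·[1 + r cosθ/√(L² − r² sin²θ)].
With r = 0.0492 m, L = 0.1592 m, θ = 122.8°: √(L² − r² sin²θ) = 0.15373 m.
v = −0.0492·115.6·0.84057·[1 + 0.0492·-0.54171/0.15373] = -3.9523 m/s.
|v| = 3.9523 m/s.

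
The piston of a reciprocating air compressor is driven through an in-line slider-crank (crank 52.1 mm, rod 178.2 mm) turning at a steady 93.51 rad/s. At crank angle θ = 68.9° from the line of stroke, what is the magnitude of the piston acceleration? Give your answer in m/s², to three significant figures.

ω = 93.51 rad/s
x(θ) = r cosθ + √(L² − r² sin²θ); with ω constant, a = ω²·d²x/dθ².
d²x/dθ² = −r cosθ − r²(cos2θ)/√u − r⁴ sin²2θ/(4u^{3/2}),  u = L² − r² sin²θ = 0.0293926 m².
Substituting r = 0.0521 m, L = 0.1782 m, θ = 68.9°: d²x/dθ² = -0.0071918 m.
a = ω²·d²x/dθ² = (93.51)²·(-0.0071918) = -62.886 m/s²;  |a| = 62.886 m/s².

62.9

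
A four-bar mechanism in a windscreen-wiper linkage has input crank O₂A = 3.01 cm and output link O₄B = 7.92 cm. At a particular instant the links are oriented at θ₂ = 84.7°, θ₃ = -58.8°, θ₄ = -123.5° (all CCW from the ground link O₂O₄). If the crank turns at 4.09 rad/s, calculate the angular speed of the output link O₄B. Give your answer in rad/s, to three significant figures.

1.02

ω₂ = 4.09 rad/s
Differentiating the loop-closure r₂e^{iθ₂}+r₃e^{iθ₃}=r₁+r₄e^{iθ₄} gives r₂ω₂e^{iθ₂}+r₃ω₃e^{iθ₃}=r₄ω₄e^{iθ₄}.
Eliminating the other unknown: ω₄ = r₂ω₂ sin(θ₂−θ₃) / [r₄ sin(θ₄−θ₃)].
Numerator sine = +0.59482; denominator sine = -0.90408.
Result = 0.0301·4.09·(+0.59482) / (0.0792·(-0.90408)) = -1.0227 rad/s; magnitude 1.0227 rad/s.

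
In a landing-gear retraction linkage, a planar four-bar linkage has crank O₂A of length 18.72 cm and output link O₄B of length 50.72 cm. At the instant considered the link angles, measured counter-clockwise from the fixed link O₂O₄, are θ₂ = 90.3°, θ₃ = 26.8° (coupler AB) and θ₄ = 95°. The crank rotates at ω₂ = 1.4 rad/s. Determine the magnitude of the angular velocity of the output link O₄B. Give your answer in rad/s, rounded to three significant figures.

ω₂ = 1.4 rad/s
Differentiating the loop-closure r₂e^{iθ₂}+r₃e^{iθ₃}=r₁+r₄e^{iθ₄} gives r₂ω₂e^{iθ₂}+r₃ω₃e^{iθ₃}=r₄ω₄e^{iθ₄}.
Eliminating the other unknown: ω₄ = r₂ω₂ sin(θ₂−θ₃) / [r₄ sin(θ₄−θ₃)].
Numerator sine = +0.89493; denominator sine = +0.92849.
Result = 0.1872·1.4·(+0.89493) / (0.5072·(+0.92849)) = +0.49805 rad/s; magnitude 0.49805 rad/s.

0.498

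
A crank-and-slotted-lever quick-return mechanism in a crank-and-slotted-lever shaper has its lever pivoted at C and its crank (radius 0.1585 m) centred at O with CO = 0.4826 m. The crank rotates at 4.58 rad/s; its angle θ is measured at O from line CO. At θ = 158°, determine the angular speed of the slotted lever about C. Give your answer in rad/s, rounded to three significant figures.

ω = 4.58 rad/s
Crank pin A relative to C: A = (d + r cosθ, r sinθ); lever angle φ = atan2(r sinθ, d + r cosθ).
Differentiating tanφ: φ̇ = rω(d cosθ + r)/(d² + r² + 2dr cosθ).
d² + r² + 2dr cosθ = |CA|² = 0.116181 m²;  d cosθ + r = -0.28896 m.
|ω_lever| = |0.1585·4.58·-0.28896| / 0.116181 = 1.8055 rad/s.

1.81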